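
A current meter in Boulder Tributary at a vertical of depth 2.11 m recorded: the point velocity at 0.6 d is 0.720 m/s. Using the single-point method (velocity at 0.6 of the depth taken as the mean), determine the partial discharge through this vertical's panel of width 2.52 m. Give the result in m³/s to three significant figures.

v̄ = v₀.₆ = 0.720 m/s
q = v̄ × d × w = 0.7200 × 2.11 × 2.52 = 3.828 m³/s

3.83 m³/s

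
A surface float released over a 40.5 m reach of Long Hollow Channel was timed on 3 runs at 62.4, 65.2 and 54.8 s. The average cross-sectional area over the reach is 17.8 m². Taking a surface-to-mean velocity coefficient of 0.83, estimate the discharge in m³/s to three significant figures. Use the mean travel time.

9.84 m³/s

t̄ = (62.4 + 65.2 + 54.8) / 3 = 60.8 s
v_surface = L / t̄ = 40.5 / 60.8 = 0.6661 m/s
v_mean = 0.83 × 0.6661 = 0.5529 m/s
Q = A × v_mean = 17.8 × 0.5529 = 9.841 m³/s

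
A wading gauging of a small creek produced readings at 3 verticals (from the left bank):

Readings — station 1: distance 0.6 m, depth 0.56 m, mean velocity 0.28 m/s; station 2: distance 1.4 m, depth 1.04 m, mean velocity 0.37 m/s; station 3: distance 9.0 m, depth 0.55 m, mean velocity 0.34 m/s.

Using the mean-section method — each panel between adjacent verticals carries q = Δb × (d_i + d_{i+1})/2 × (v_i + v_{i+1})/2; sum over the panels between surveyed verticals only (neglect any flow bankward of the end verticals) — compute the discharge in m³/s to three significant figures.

2.35 m³/s

Panel 1-2: Δb = 0.8 m, d̄ = (0.56+1.04)/2 = 0.8, v̄ = (0.28+0.37)/2 = 0.325 → q = 0.8×0.8×0.325 = 0.2080 m³/s
Panel 2-3: Δb = 7.6 m, d̄ = (1.04+0.55)/2 = 0.795, v̄ = (0.37+0.34)/2 = 0.355 → q = 7.6×0.795×0.355 = 2.145 m³/s
Q = Σ q = 2.353 m³/s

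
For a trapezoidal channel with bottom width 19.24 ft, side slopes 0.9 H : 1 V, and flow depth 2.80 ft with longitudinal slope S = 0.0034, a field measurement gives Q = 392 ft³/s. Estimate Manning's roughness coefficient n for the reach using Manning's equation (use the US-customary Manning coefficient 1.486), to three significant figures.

A = (b + z·y)·y = (19.24 + 0.9×2.80)×2.80 = 60.93 ft²
P = b + 2y√(1+z²) = 19.24 + 2×2.80×√(1+0.9²) = 26.77 ft
R = A/P = 60.93/26.77 = 2.276 ft
n = (1.486/Q)·A·R^(2/3)·S^(1/2) = (1.486/392) × 60.93 × 1.730 × 0.05831 = 0.02330

0.0233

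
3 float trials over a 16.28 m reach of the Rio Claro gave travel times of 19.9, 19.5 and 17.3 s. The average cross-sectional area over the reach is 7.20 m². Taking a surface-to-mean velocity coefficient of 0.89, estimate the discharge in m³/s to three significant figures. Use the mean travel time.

t̄ = (19.9 + 19.5 + 17.3) / 3 = 18.9 s
v_surface = L / t̄ = 16.28 / 18.9 = 0.8614 m/s
v_mean = 0.89 × 0.8614 = 0.7666 m/s
Q = A × v_mean = 7.20 × 0.7666 = 5.520 m³/s

5.52 m³/s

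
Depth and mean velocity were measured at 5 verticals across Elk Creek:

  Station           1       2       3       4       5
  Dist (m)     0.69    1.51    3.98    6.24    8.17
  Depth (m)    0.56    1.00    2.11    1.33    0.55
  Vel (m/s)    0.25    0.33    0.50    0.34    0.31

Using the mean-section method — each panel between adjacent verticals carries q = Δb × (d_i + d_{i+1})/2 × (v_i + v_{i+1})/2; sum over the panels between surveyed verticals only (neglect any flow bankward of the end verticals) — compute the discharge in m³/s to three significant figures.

4.00 m³/s

Panel 1-2: Δb = 0.82 m, d̄ = (0.56+1.00)/2 = 0.78, v̄ = (0.25+0.33)/2 = 0.29 → q = 0.82×0.78×0.29 = 0.1855 m³/s
Panel 2-3: Δb = 2.47 m, d̄ = (1.00+2.11)/2 = 1.555, v̄ = (0.33+0.50)/2 = 0.415 → q = 2.47×1.555×0.415 = 1.594 m³/s
Panel 3-4: Δb = 2.26 m, d̄ = (2.11+1.33)/2 = 1.72, v̄ = (0.50+0.34)/2 = 0.42 → q = 2.26×1.72×0.42 = 1.633 m³/s
Panel 4-5: Δb = 1.93 m, d̄ = (1.33+0.55)/2 = 0.94, v̄ = (0.34+0.31)/2 = 0.325 → q = 1.93×0.94×0.325 = 0.5896 m³/s
Q = Σ q = 4.002 m³/s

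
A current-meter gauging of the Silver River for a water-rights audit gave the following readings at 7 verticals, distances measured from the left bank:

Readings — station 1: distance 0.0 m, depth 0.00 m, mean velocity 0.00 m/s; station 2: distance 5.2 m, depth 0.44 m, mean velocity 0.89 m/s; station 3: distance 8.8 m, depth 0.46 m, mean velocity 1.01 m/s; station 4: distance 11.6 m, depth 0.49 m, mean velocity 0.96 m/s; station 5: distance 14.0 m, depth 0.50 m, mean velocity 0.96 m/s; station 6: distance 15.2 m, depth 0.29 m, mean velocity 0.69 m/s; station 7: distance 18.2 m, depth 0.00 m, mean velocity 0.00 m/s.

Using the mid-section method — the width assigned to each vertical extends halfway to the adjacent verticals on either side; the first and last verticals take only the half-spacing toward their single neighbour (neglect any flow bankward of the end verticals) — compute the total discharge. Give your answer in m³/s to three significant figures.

w_2 = (8.8 − 0.0)/2 = 4.4 m; q_2 = 0.89 × 0.44 × 4.4 = 1.723 m³/s
w_3 = (11.6 − 5.2)/2 = 3.2 m; q_3 = 1.01 × 0.46 × 3.2 = 1.487 m³/s
w_4 = (14.0 − 8.8)/2 = 2.6 m; q_4 = 0.96 × 0.49 × 2.6 = 1.223 m³/s
w_5 = (15.2 − 11.6)/2 = 1.8 m; q_5 = 0.96 × 0.50 × 1.8 = 0.8640 m³/s
w_6 = (18.2 − 14.0)/2 = 2.1 m; q_6 = 0.69 × 0.29 × 2.1 = 0.4202 m³/s
Stations 1, 7 contribute zero (depth or velocity is 0).
Q = Σ qᵢ = 5.717 m³/s

5.72 m³/s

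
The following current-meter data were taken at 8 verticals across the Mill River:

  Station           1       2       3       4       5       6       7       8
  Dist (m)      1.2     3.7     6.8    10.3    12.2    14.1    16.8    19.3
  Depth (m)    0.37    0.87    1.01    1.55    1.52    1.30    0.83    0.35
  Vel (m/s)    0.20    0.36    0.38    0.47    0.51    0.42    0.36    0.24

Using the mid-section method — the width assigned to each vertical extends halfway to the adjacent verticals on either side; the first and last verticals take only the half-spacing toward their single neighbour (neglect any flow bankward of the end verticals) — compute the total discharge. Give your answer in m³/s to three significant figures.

w_1 = (3.7 − 1.2)/2 = 1.25 m; q_1 = 0.20 × 0.37 × 1.25 = 0.09250 m³/s
w_2 = (6.8 − 1.2)/2 = 2.8 m; q_2 = 0.36 × 0.87 × 2.8 = 0.8770 m³/s
w_3 = (10.3 − 3.7)/2 = 3.3 m; q_3 = 0.38 × 1.01 × 3.3 = 1.267 m³/s
w_4 = (12.2 − 6.8)/2 = 2.7 m; q_4 = 0.47 × 1.55 × 2.7 = 1.967 m³/s
w_5 = (14.1 − 10.3)/2 = 1.9 m; q_5 = 0.51 × 1.52 × 1.9 = 1.473 m³/s
w_6 = (16.8 − 12.2)/2 = 2.3 m; q_6 = 0.42 × 1.30 × 2.3 = 1.256 m³/s
w_7 = (19.3 − 14.1)/2 = 2.6 m; q_7 = 0.36 × 0.83 × 2.6 = 0.7769 m³/s
w_8 = (19.3 − 16.8)/2 = 1.25 m; q_8 = 0.24 × 0.35 × 1.25 = 0.1050 m³/s
Q = Σ qᵢ = 7.814 m³/s

7.81 m³/s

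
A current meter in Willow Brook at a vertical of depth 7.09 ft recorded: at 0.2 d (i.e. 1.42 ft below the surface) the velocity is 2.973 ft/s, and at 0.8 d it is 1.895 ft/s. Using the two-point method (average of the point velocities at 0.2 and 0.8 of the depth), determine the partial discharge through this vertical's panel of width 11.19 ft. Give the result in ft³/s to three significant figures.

193 ft³/s

v̄ = (2.973 + 1.895) / 2 = 2.434 ft/s
q = v̄ × d × w = 2.434 × 7.09 × 11.19 = 193.1 ft³/s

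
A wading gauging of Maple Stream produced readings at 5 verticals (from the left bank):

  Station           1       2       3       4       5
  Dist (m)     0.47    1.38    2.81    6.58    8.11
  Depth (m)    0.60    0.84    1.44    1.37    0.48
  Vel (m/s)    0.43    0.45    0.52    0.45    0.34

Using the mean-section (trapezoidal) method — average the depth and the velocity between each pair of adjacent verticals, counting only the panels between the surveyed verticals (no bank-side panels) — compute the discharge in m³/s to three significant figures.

4.21 m³/s

Panel 1-2: Δb = 0.91 m, d̄ = (0.60+0.84)/2 = 0.72, v̄ = (0.43+0.45)/2 = 0.44 → q = 0.91×0.72×0.44 = 0.2883 m³/s
Panel 2-3: Δb = 1.43 m, d̄ = (0.84+1.44)/2 = 1.14, v̄ = (0.45+0.52)/2 = 0.485 → q = 1.43×1.14×0.485 = 0.7906 m³/s
Panel 3-4: Δb = 3.77 m, d̄ = (1.44+1.37)/2 = 1.405, v̄ = (0.52+0.45)/2 = 0.485 → q = 3.77×1.405×0.485 = 2.569 m³/s
Panel 4-5: Δb = 1.53 m, d̄ = (1.37+0.48)/2 = 0.925, v̄ = (0.45+0.34)/2 = 0.395 → q = 1.53×0.925×0.395 = 0.5590 m³/s
Q = Σ q = 4.207 m³/s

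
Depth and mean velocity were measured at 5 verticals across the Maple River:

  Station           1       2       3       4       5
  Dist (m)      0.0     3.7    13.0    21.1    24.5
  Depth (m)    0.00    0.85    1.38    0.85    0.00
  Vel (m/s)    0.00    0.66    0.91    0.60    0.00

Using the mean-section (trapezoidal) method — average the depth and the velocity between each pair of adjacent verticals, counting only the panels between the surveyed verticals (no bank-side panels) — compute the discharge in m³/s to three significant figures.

15.9 m³/s

Panel 1-2: Δb = 3.7 m, d̄ = (0.00+0.85)/2 = 0.425, v̄ = (0.00+0.66)/2 = 0.33 → q = 3.7×0.425×0.33 = 0.5189 m³/s
Panel 2-3: Δb = 9.3 m, d̄ = (0.85+1.38)/2 = 1.115, v̄ = (0.66+0.91)/2 = 0.785 → q = 9.3×1.115×0.785 = 8.140 m³/s
Panel 3-4: Δb = 8.1 m, d̄ = (1.38+0.85)/2 = 1.115, v̄ = (0.91+0.60)/2 = 0.755 → q = 8.1×1.115×0.755 = 6.819 m³/s
Panel 4-5: Δb = 3.4 m, d̄ = (0.85+0.00)/2 = 0.425, v̄ = (0.60+0.00)/2 = 0.3 → q = 3.4×0.425×0.3 = 0.4335 m³/s
Q = Σ q = 15.91 m³/s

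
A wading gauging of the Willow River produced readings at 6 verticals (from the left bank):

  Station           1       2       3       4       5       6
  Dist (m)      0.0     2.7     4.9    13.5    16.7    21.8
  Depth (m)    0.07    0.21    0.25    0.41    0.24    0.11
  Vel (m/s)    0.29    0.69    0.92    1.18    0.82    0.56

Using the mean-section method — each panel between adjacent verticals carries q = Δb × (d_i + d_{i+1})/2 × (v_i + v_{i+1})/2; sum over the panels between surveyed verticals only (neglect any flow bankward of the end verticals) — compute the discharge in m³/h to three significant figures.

Panel 1-2: Δb = 2.7 m, d̄ = (0.07+0.21)/2 = 0.14, v̄ = (0.29+0.69)/2 = 0.49 → q = 2.7×0.14×0.49 = 0.1852 m³/s
Panel 2-3: Δb = 2.2 m, d̄ = (0.21+0.25)/2 = 0.23, v̄ = (0.69+0.92)/2 = 0.805 → q = 2.2×0.23×0.805 = 0.4073 m³/s
Panel 3-4: Δb = 8.6 m, d̄ = (0.25+0.41)/2 = 0.33, v̄ = (0.92+1.18)/2 = 1.05 → q = 8.6×0.33×1.05 = 2.980 m³/s
Panel 4-5: Δb = 3.2 m, d̄ = (0.41+0.24)/2 = 0.325, v̄ = (1.18+0.82)/2 = 1 → q = 3.2×0.325×1 = 1.040 m³/s
Panel 5-6: Δb = 5.1 m, d̄ = (0.24+0.11)/2 = 0.175, v̄ = (0.82+0.56)/2 = 0.69 → q = 5.1×0.175×0.69 = 0.6158 m³/s
Q = Σ q = 5.228 m³/s
= 5.228 × 3600 = 18820 m³/h

18800 m³/h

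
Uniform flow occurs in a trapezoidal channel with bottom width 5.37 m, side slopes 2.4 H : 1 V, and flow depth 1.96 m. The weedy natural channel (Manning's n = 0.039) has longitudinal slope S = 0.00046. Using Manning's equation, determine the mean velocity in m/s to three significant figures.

0.645 m/s

A = (b + z·y)·y = (5.37 + 2.4×1.96)×1.96 = 19.75 m²
P = b + 2y√(1+z²) = 5.37 + 2×1.96×√(1+2.4²) = 15.56 m
R = A/P = 19.75/15.56 = 1.269 m
Q = (1/n)·A·R^(2/3)·S^(1/2) = (1/0.039) × 19.75 × 1.269^(2/3) × 0.00046^(1/2) = 12.73 m³/s
V = Q/A = 12.73/19.75 = 0.6445 m/s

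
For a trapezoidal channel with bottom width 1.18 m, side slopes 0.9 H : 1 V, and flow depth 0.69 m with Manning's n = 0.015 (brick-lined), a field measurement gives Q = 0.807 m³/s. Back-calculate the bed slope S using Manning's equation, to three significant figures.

A = (b + z·y)·y = (1.18 + 0.9×0.69)×0.69 = 1.243 m²
P = b + 2y√(1+z²) = 1.18 + 2×0.69×√(1+0.9²) = 3.037 m
R = A/P = 1.243/3.037 = 0.4092 m
S = (Q·n / (1·A·R^(2/3)))² = (0.807×0.015 / (1×1.243×0.5512))² = 0.0003123

0.000312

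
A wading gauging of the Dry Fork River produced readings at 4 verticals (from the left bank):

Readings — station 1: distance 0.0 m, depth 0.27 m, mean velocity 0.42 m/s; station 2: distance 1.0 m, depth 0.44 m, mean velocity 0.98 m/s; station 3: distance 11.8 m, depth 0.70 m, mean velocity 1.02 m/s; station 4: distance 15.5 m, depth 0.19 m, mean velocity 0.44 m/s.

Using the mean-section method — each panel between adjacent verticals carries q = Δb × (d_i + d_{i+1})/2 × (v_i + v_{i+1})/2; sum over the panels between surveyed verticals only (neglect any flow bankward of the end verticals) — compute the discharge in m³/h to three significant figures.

27400 m³/h

Panel 1-2: Δb = 1 m, d̄ = (0.27+0.44)/2 = 0.355, v̄ = (0.42+0.98)/2 = 0.7 → q = 1×0.355×0.7 = 0.2485 m³/s
Panel 2-3: Δb = 10.8 m, d̄ = (0.44+0.70)/2 = 0.57, v̄ = (0.98+1.02)/2 = 1 → q = 10.8×0.57×1 = 6.156 m³/s
Panel 3-4: Δb = 3.7 m, d̄ = (0.70+0.19)/2 = 0.445, v̄ = (1.02+0.44)/2 = 0.73 → q = 3.7×0.445×0.73 = 1.202 m³/s
Q = Σ q = 7.606 m³/s
= 7.606 × 3600 = 27380 m³/h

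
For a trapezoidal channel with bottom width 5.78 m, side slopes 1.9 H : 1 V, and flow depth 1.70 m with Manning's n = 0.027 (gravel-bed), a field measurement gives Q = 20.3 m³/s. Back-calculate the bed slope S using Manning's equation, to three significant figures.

A = (b + z·y)·y = (5.78 + 1.9×1.70)×1.70 = 15.32 m²
P = b + 2y√(1+z²) = 5.78 + 2×1.70×√(1+1.9²) = 13.08 m
R = A/P = 15.32/13.08 = 1.171 m
S = (Q·n / (1·A·R^(2/3)))² = (20.3×0.027 / (1×15.32×1.111))² = 0.001037

0.00104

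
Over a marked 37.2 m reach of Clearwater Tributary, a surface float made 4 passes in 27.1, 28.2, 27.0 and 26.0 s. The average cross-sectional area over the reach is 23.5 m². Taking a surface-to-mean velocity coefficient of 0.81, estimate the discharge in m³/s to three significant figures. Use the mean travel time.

t̄ = (27.1 + 28.2 + 27.0 + 26.0) / 4 = 27.075 s
v_surface = L / t̄ = 37.2 / 27.075 = 1.374 m/s
v_mean = 0.81 × 1.374 = 1.113 m/s
Q = A × v_mean = 23.5 × 1.113 = 26.15 m³/s

26.2 m³/s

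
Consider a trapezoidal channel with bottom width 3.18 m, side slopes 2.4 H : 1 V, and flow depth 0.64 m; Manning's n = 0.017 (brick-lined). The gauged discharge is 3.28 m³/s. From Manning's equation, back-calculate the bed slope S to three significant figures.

0.000951

A = (b + z·y)·y = (3.18 + 2.4×0.64)×0.64 = 3.018 m²
P = b + 2y√(1+z²) = 3.18 + 2×0.64×√(1+2.4²) = 6.508 m
R = A/P = 3.018/6.508 = 0.4638 m
S = (Q·n / (1·A·R^(2/3)))² = (3.28×0.017 / (1×3.018×0.5992))² = 0.0009507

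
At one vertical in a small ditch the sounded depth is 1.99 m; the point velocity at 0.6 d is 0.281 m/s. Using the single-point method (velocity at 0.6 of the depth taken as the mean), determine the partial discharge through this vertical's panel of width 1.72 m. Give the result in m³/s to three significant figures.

0.962 m³/s

v̄ = v₀.₆ = 0.281 m/s
q = v̄ × d × w = 0.2810 × 1.99 × 1.72 = 0.9618 m³/s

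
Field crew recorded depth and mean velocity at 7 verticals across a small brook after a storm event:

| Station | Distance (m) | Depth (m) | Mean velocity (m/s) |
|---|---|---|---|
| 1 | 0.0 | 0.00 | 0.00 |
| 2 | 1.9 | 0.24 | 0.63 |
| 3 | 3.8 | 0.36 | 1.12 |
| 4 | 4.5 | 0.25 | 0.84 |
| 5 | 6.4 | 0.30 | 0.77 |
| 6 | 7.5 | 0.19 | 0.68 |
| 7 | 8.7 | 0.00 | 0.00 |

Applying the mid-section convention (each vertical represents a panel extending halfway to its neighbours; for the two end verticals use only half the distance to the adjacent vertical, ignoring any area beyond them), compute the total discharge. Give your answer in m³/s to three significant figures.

w_2 = (3.8 − 0.0)/2 = 1.9 m; q_2 = 0.63 × 0.24 × 1.9 = 0.2873 m³/s
w_3 = (4.5 − 1.9)/2 = 1.3 m; q_3 = 1.12 × 0.36 × 1.3 = 0.5242 m³/s
w_4 = (6.4 − 3.8)/2 = 1.3 m; q_4 = 0.84 × 0.25 × 1.3 = 0.2730 m³/s
w_5 = (7.5 − 4.5)/2 = 1.5 m; q_5 = 0.77 × 0.30 × 1.5 = 0.3465 m³/s
w_6 = (8.7 − 6.4)/2 = 1.15 m; q_6 = 0.68 × 0.19 × 1.15 = 0.1486 m³/s
Stations 1, 7 contribute zero (depth or velocity is 0).
Q = Σ qᵢ = 1.580 m³/s

1.58 m³/s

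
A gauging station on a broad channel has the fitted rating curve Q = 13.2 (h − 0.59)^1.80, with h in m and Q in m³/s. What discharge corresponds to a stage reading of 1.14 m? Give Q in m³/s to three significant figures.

Q = 13.2 × (1.14 − 0.59)^1.80 = 13.2 × 0.55^1.80 = 4.500 m³/s

4.50 m³/s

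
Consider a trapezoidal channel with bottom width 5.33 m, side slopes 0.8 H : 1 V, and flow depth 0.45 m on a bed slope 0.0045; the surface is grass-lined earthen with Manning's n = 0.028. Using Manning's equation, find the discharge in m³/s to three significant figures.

A = (b + z·y)·y = (5.33 + 0.8×0.45)×0.45 = 2.561 m²
P = b + 2y√(1+z²) = 5.33 + 2×0.45×√(1+0.8²) = 6.483 m
R = A/P = 2.561/6.483 = 0.3950 m
Q = (1/n)·A·R^(2/3)·S^(1/2) = (1/0.028) × 2.561 × 0.3950^(2/3) × 0.0045^(1/2) = 3.302 m³/s

3.30 m³/s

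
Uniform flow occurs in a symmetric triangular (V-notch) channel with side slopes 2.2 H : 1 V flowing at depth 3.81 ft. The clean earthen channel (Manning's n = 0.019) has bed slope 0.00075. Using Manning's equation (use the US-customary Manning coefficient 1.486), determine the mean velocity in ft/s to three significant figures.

A = z·y² = 2.2×3.81² = 31.94 ft²
P = 2y√(1+z²) = 2×3.81×√(1+2.2²) = 18.41 ft
R = A/P = 31.94/18.41 = 1.734 ft
Q = (1.486/n)·A·R^(2/3)·S^(1/2) = (1.486/0.019) × 31.94 × 1.734^(2/3) × 0.00075^(1/2) = 98.74 ft³/s
V = Q/A = 98.74/31.94 = 3.092 ft/s

3.09 ft/s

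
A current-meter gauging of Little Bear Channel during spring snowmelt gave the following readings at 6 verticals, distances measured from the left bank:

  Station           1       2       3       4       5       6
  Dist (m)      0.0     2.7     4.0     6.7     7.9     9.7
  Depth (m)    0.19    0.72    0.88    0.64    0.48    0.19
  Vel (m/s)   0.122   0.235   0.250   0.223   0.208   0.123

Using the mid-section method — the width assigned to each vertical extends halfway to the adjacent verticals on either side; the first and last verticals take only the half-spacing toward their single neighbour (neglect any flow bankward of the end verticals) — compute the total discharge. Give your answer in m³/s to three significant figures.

1.26 m³/s

w_1 = (2.7 − 0.0)/2 = 1.35 m; q_1 = 0.122 × 0.19 × 1.35 = 0.03129 m³/s
w_2 = (4.0 − 0.0)/2 = 2 m; q_2 = 0.235 × 0.72 × 2 = 0.3384 m³/s
w_3 = (6.7 − 2.7)/2 = 2 m; q_3 = 0.250 × 0.88 × 2 = 0.4400 m³/s
w_4 = (7.9 − 4.0)/2 = 1.95 m; q_4 = 0.223 × 0.64 × 1.95 = 0.2783 m³/s
w_5 = (9.7 − 6.7)/2 = 1.5 m; q_5 = 0.208 × 0.48 × 1.5 = 0.1498 m³/s
w_6 = (9.7 − 7.9)/2 = 0.9 m; q_6 = 0.123 × 0.19 × 0.9 = 0.02103 m³/s
Q = Σ qᵢ = 1.259 m³/s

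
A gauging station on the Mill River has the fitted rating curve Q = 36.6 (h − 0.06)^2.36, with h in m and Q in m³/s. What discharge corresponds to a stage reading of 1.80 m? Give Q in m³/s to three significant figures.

Q = 36.6 × (1.80 − 0.06)^2.36 = 36.6 × 1.74^2.36 = 135.3 m³/s

135 m³/s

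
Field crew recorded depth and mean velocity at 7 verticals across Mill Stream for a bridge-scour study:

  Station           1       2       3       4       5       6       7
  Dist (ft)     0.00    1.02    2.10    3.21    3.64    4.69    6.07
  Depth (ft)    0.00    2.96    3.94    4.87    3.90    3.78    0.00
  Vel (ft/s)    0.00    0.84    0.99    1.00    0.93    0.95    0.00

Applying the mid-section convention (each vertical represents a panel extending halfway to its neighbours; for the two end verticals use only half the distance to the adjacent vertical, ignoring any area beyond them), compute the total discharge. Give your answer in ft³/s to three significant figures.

w_2 = (2.10 − 0.00)/2 = 1.05 ft; q_2 = 0.84 × 2.96 × 1.05 = 2.611 ft³/s
w_3 = (3.21 − 1.02)/2 = 1.095 ft; q_3 = 0.99 × 3.94 × 1.095 = 4.271 ft³/s
w_4 = (3.64 − 2.10)/2 = 0.77 ft; q_4 = 1.00 × 4.87 × 0.77 = 3.750 ft³/s
w_5 = (4.69 − 3.21)/2 = 0.74 ft; q_5 = 0.93 × 3.90 × 0.74 = 2.684 ft³/s
w_6 = (6.07 − 3.64)/2 = 1.215 ft; q_6 = 0.95 × 3.78 × 1.215 = 4.363 ft³/s
Stations 1, 7 contribute zero (depth or velocity is 0).
Q = Σ qᵢ = 17.68 ft³/s

17.7 ft³/s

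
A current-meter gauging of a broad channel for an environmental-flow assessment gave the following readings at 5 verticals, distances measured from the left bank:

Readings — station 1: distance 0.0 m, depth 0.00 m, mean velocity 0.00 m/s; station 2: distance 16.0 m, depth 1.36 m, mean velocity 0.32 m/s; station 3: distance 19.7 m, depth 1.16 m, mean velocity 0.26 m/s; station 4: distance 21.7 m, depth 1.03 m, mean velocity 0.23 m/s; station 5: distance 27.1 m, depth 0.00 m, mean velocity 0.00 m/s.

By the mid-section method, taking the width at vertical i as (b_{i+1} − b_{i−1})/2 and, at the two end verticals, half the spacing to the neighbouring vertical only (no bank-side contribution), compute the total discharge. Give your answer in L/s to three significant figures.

w_2 = (19.7 − 0.0)/2 = 9.85 m; q_2 = 0.32 × 1.36 × 9.85 = 4.287 m³/s
w_3 = (21.7 − 16.0)/2 = 2.85 m; q_3 = 0.26 × 1.16 × 2.85 = 0.8596 m³/s
w_4 = (27.1 − 19.7)/2 = 3.7 m; q_4 = 0.23 × 1.03 × 3.7 = 0.8765 m³/s
Stations 1, 5 contribute zero (depth or velocity is 0).
Q = Σ qᵢ = 6.023 m³/s
= 6.023 × 1000 = 6023 L/s

6020 L/s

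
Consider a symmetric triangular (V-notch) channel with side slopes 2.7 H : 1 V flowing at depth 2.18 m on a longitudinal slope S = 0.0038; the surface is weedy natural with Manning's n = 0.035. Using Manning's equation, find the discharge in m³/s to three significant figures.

A = z·y² = 2.7×2.18² = 12.83 m²
P = 2y√(1+z²) = 2×2.18×√(1+2.7²) = 12.55 m
R = A/P = 12.83/12.55 = 1.022 m
Q = (1/n)·A·R^(2/3)·S^(1/2) = (1/0.035) × 12.83 × 1.022^(2/3) × 0.0038^(1/2) = 22.93 m³/s

22.9 m³/s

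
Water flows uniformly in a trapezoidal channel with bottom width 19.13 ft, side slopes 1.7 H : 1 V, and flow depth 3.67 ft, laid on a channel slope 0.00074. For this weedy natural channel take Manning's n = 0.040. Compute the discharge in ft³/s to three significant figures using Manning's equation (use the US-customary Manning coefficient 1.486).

A = (b + z·y)·y = (19.13 + 1.7×3.67)×3.67 = 93.10 ft²
P = b + 2y√(1+z²) = 19.13 + 2×3.67×√(1+1.7²) = 33.61 ft
R = A/P = 93.10/33.61 = 2.770 ft
Q = (1.486/n)·A·R^(2/3)·S^(1/2) = (1.486/0.040) × 93.10 × 2.770^(2/3) × 0.00074^(1/2) = 185.6 ft³/s

186 ft³/s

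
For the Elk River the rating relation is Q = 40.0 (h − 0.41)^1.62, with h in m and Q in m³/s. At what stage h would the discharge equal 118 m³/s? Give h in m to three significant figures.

h − h₀ = (Q/C)^(1/b) = (118/40.0)^(1/1.62) = 1.950 m
h = 0.41 + 1.950 = 2.360 m

2.36 m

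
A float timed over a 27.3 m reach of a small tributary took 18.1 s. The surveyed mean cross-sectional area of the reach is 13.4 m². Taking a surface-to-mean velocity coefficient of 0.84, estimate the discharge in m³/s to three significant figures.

17.0 m³/s

v_surface = L / t̄ = 27.3 / 18.1 = 1.508 m/s
v_mean = 0.84 × 1.508 = 1.267 m/s
Q = A × v_mean = 13.4 × 1.267 = 16.98 m³/s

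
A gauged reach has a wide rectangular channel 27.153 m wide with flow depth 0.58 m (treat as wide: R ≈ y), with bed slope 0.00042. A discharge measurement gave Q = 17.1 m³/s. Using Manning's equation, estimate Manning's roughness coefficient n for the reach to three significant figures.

A = b·y = 27.153 × 0.58 = 15.75 m²
Wide channel: R ≈ y = 0.58 m
n = (1/Q)·A·R^(2/3)·S^(1/2) = (1/17.1) × 15.75 × 0.6955 × 0.02049 = 0.01313

0.0131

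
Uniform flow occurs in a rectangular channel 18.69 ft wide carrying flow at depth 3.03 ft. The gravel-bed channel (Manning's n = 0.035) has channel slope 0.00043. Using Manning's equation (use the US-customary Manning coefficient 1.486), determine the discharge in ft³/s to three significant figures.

A = b·y = 18.69 × 3.03 = 56.63 ft²
P = b + 2y = 18.69 + 2×3.03 = 24.75 ft
R = A/P = 56.63/24.75 = 2.288 ft
Q = (1.486/n)·A·R^(2/3)·S^(1/2) = (1.486/0.035) × 56.63 × 2.288^(2/3) × 0.00043^(1/2) = 86.57 ft³/s

86.6 ft³/s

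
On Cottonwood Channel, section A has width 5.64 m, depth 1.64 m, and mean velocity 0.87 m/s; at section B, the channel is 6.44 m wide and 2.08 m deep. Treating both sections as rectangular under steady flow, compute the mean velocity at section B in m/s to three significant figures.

0.601 m/s

Q = A₁V₁ = (5.64×1.64) × 0.87 = 8.047 m³/s
A₂ = 6.44 × 2.08 = 13.40 m²
V₂ = Q/A₂ = 8.047/13.40 = 0.6007 m/s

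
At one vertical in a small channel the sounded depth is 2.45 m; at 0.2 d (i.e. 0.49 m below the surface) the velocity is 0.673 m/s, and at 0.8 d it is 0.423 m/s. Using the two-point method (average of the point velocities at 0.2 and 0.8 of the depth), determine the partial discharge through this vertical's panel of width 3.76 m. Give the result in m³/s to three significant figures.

5.05 m³/s

v̄ = (0.673 + 0.423) / 2 = 0.5480 m/s
q = v̄ × d × w = 0.5480 × 2.45 × 3.76 = 5.048 m³/s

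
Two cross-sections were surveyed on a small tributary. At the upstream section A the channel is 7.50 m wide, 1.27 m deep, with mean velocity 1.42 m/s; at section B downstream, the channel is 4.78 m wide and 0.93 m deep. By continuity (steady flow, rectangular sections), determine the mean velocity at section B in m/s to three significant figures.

3.04 m/s

Q = A₁V₁ = (7.50×1.27) × 1.42 = 13.53 m³/s
A₂ = 4.78 × 0.93 = 4.445 m²
V₂ = Q/A₂ = 13.53/4.445 = 3.043 m/s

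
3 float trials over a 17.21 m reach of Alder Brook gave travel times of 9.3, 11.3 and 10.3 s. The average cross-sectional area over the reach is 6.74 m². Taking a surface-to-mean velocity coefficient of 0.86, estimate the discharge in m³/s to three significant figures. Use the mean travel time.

t̄ = (9.3 + 11.3 + 10.3) / 3 = 10.3 s
v_surface = L / t̄ = 17.21 / 10.3 = 1.671 m/s
v_mean = 0.86 × 1.671 = 1.437 m/s
Q = A × v_mean = 6.74 × 1.437 = 9.685 m³/s

9.69 m³/s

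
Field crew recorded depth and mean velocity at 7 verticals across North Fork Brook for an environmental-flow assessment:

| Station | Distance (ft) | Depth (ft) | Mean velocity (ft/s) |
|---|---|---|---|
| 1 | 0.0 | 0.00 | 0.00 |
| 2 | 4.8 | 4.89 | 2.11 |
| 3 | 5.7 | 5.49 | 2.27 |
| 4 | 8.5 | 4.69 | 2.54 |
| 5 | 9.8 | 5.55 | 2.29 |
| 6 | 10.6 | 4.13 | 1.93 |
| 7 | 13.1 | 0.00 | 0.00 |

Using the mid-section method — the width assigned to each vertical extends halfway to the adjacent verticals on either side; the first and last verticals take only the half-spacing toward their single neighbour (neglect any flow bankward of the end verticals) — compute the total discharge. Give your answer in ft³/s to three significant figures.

w_2 = (5.7 − 0.0)/2 = 2.85 ft; q_2 = 2.11 × 4.89 × 2.85 = 29.41 ft³/s
w_3 = (8.5 − 4.8)/2 = 1.85 ft; q_3 = 2.27 × 5.49 × 1.85 = 23.06 ft³/s
w_4 = (9.8 − 5.7)/2 = 2.05 ft; q_4 = 2.54 × 4.69 × 2.05 = 24.42 ft³/s
w_5 = (10.6 − 8.5)/2 = 1.05 ft; q_5 = 2.29 × 5.55 × 1.05 = 13.34 ft³/s
w_6 = (13.1 − 9.8)/2 = 1.65 ft; q_6 = 1.93 × 4.13 × 1.65 = 13.15 ft³/s
Stations 1, 7 contribute zero (depth or velocity is 0).
Q = Σ qᵢ = 103.4 ft³/s

103 ft³/s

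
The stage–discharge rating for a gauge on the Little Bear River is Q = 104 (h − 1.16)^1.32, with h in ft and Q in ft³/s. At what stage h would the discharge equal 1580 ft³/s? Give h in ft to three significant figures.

h − h₀ = (Q/C)^(1/b) = (1580/104)^(1/1.32) = 7.855 ft
h = 1.16 + 7.855 = 9.015 ft

9.02 ft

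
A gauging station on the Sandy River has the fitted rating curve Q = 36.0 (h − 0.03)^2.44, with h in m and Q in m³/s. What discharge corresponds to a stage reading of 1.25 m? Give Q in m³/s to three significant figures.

58.5 m³/s

Q = 36.0 × (1.25 − 0.03)^2.44 = 36.0 × 1.22^2.44 = 58.48 m³/s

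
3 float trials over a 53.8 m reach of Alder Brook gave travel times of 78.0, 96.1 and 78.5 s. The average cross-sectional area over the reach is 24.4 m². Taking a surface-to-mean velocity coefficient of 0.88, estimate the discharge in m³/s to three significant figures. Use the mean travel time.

t̄ = (78.0 + 96.1 + 78.5) / 3 = 84.2 s
v_surface = L / t̄ = 53.8 / 84.2 = 0.6390 m/s
v_mean = 0.88 × 0.6390 = 0.5623 m/s
Q = A × v_mean = 24.4 × 0.5623 = 13.72 m³/s

13.7 m³/s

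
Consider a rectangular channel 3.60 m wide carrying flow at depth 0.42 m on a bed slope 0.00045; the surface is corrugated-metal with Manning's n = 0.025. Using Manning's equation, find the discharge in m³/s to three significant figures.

A = b·y = 3.60 × 0.42 = 1.512 m²
P = b + 2y = 3.60 + 2×0.42 = 4.440 m
R = A/P = 1.512/4.440 = 0.3405 m
Q = (1/n)·A·R^(2/3)·S^(1/2) = (1/0.025) × 1.512 × 0.3405^(2/3) × 0.00045^(1/2) = 0.6256 m³/s

0.626 m³/s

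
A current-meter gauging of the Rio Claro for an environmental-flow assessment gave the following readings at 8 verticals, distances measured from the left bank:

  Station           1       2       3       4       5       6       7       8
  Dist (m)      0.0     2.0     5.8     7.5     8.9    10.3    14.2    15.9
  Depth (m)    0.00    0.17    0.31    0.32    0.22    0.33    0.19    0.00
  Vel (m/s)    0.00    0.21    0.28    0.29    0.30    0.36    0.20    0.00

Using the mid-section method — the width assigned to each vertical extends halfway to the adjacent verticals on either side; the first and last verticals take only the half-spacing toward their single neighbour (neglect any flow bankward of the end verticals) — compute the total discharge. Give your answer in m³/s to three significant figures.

w_2 = (5.8 − 0.0)/2 = 2.9 m; q_2 = 0.21 × 0.17 × 2.9 = 0.1035 m³/s
w_3 = (7.5 − 2.0)/2 = 2.75 m; q_3 = 0.28 × 0.31 × 2.75 = 0.2387 m³/s
w_4 = (8.9 − 5.8)/2 = 1.55 m; q_4 = 0.29 × 0.32 × 1.55 = 0.1438 m³/s
w_5 = (10.3 − 7.5)/2 = 1.4 m; q_5 = 0.30 × 0.22 × 1.4 = 0.09240 m³/s
w_6 = (14.2 − 8.9)/2 = 2.65 m; q_6 = 0.36 × 0.33 × 2.65 = 0.3148 m³/s
w_7 = (15.9 − 10.3)/2 = 2.8 m; q_7 = 0.20 × 0.19 × 2.8 = 0.1064 m³/s
Stations 1, 8 contribute zero (depth or velocity is 0).
Q = Σ qᵢ = 0.9997 m³/s

1.00 m³/s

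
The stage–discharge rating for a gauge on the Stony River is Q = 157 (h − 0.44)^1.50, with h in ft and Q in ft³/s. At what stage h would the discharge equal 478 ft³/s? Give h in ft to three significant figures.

h − h₀ = (Q/C)^(1/b) = (478/157)^(1/1.50) = 2.101 ft
h = 0.44 + 2.101 = 2.541 ft

2.54 ft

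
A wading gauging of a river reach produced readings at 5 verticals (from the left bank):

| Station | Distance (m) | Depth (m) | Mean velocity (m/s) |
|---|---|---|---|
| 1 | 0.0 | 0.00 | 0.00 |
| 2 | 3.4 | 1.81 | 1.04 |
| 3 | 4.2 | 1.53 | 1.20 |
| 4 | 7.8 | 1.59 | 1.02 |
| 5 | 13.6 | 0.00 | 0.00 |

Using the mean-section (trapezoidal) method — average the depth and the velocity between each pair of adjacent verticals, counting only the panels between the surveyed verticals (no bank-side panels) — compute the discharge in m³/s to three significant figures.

Panel 1-2: Δb = 3.4 m, d̄ = (0.00+1.81)/2 = 0.905, v̄ = (0.00+1.04)/2 = 0.52 → q = 3.4×0.905×0.52 = 1.600 m³/s
Panel 2-3: Δb = 0.8 m, d̄ = (1.81+1.53)/2 = 1.67, v̄ = (1.04+1.20)/2 = 1.12 → q = 0.8×1.67×1.12 = 1.496 m³/s
Panel 3-4: Δb = 3.6 m, d̄ = (1.53+1.59)/2 = 1.56, v̄ = (1.20+1.02)/2 = 1.11 → q = 3.6×1.56×1.11 = 6.234 m³/s
Panel 4-5: Δb = 5.8 m, d̄ = (1.59+0.00)/2 = 0.795, v̄ = (1.02+0.00)/2 = 0.51 → q = 5.8×0.795×0.51 = 2.352 m³/s
Q = Σ q = 11.68 m³/s

11.7 m³/s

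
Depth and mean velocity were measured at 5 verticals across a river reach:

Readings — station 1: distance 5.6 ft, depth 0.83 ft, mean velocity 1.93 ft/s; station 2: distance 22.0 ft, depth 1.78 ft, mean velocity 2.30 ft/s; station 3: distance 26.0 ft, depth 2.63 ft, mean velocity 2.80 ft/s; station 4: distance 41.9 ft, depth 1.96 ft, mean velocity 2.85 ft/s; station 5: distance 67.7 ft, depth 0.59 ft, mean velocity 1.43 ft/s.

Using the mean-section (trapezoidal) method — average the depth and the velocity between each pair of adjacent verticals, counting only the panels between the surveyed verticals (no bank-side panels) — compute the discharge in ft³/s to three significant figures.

Panel 1-2: Δb = 16.4 ft, d̄ = (0.83+1.78)/2 = 1.305, v̄ = (1.93+2.30)/2 = 2.115 → q = 16.4×1.305×2.115 = 45.27 ft³/s
Panel 2-3: Δb = 4 ft, d̄ = (1.78+2.63)/2 = 2.205, v̄ = (2.30+2.80)/2 = 2.55 → q = 4×2.205×2.55 = 22.49 ft³/s
Panel 3-4: Δb = 15.9 ft, d̄ = (2.63+1.96)/2 = 2.295, v̄ = (2.80+2.85)/2 = 2.825 → q = 15.9×2.295×2.825 = 103.1 ft³/s
Panel 4-5: Δb = 25.8 ft, d̄ = (1.96+0.59)/2 = 1.275, v̄ = (2.85+1.43)/2 = 2.14 → q = 25.8×1.275×2.14 = 70.40 ft³/s
Q = Σ q = 241.2 ft³/s

241 ft³/s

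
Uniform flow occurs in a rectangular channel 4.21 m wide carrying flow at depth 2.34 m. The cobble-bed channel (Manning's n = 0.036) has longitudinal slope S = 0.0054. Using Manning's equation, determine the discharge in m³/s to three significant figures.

21.5 m³/s

A = b·y = 4.21 × 2.34 = 9.851 m²
P = b + 2y = 4.21 + 2×2.34 = 8.890 m
R = A/P = 9.851/8.890 = 1.108 m
Q = (1/n)·A·R^(2/3)·S^(1/2) = (1/0.036) × 9.851 × 1.108^(2/3) × 0.0054^(1/2) = 21.53 m³/s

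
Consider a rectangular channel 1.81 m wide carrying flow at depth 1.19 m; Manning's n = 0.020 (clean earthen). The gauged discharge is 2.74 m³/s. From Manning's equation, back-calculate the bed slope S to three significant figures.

A = b·y = 1.81 × 1.19 = 2.154 m²
P = b + 2y = 1.81 + 2×1.19 = 4.190 m
R = A/P = 2.154/4.190 = 0.5141 m
S = (Q·n / (1·A·R^(2/3)))² = (2.74×0.020 / (1×2.154×0.6417))² = 0.001572

0.00157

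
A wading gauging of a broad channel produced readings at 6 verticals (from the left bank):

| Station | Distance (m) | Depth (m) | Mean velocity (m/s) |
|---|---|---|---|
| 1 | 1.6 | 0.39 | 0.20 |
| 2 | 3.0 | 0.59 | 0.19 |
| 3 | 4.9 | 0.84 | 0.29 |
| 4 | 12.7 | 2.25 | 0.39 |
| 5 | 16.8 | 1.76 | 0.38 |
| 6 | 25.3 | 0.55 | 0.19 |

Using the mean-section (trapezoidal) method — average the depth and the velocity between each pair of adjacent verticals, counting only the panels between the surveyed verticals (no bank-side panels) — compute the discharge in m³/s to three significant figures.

10.5 m³/s

Panel 1-2: Δb = 1.4 m, d̄ = (0.39+0.59)/2 = 0.49, v̄ = (0.20+0.19)/2 = 0.195 → q = 1.4×0.49×0.195 = 0.1338 m³/s
Panel 2-3: Δb = 1.9 m, d̄ = (0.59+0.84)/2 = 0.715, v̄ = (0.19+0.29)/2 = 0.24 → q = 1.9×0.715×0.24 = 0.3260 m³/s
Panel 3-4: Δb = 7.8 m, d̄ = (0.84+2.25)/2 = 1.545, v̄ = (0.29+0.39)/2 = 0.34 → q = 7.8×1.545×0.34 = 4.097 m³/s
Panel 4-5: Δb = 4.1 m, d̄ = (2.25+1.76)/2 = 2.005, v̄ = (0.39+0.38)/2 = 0.385 → q = 4.1×2.005×0.385 = 3.165 m³/s
Panel 5-6: Δb = 8.5 m, d̄ = (1.76+0.55)/2 = 1.155, v̄ = (0.38+0.19)/2 = 0.285 → q = 8.5×1.155×0.285 = 2.798 m³/s
Q = Σ q = 10.52 m³/s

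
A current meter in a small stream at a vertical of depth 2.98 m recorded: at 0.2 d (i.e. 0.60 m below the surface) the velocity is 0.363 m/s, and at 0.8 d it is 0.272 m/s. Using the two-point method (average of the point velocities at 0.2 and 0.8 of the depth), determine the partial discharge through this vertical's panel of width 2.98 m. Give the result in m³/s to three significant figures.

v̄ = (0.363 + 0.272) / 2 = 0.3175 m/s
q = v̄ × d × w = 0.3175 × 2.98 × 2.98 = 2.820 m³/s

2.82 m³/s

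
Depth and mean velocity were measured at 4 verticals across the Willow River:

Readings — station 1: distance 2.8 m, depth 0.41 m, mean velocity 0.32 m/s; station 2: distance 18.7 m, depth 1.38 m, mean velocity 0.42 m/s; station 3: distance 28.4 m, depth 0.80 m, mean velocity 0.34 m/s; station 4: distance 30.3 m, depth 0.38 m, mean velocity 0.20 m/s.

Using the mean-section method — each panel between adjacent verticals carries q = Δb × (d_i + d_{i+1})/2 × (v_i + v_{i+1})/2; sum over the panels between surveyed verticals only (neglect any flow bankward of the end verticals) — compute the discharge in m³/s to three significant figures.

Panel 1-2: Δb = 15.9 m, d̄ = (0.41+1.38)/2 = 0.895, v̄ = (0.32+0.42)/2 = 0.37 → q = 15.9×0.895×0.37 = 5.265 m³/s
Panel 2-3: Δb = 9.7 m, d̄ = (1.38+0.80)/2 = 1.09, v̄ = (0.42+0.34)/2 = 0.38 → q = 9.7×1.09×0.38 = 4.018 m³/s
Panel 3-4: Δb = 1.9 m, d̄ = (0.80+0.38)/2 = 0.59, v̄ = (0.34+0.20)/2 = 0.27 → q = 1.9×0.59×0.27 = 0.3027 m³/s
Q = Σ q = 9.586 m³/s

9.59 m³/s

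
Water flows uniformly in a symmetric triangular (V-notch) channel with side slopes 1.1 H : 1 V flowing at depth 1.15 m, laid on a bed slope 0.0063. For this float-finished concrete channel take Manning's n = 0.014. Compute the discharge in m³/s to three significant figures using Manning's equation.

4.67 m³/s

A = z·y² = 1.1×1.15² = 1.455 m²
P = 2y√(1+z²) = 2×1.15×√(1+1.1²) = 3.419 m
R = A/P = 1.455/3.419 = 0.4255 m
Q = (1/n)·A·R^(2/3)·S^(1/2) = (1/0.014) × 1.455 × 0.4255^(2/3) × 0.0063^(1/2) = 4.666 m³/s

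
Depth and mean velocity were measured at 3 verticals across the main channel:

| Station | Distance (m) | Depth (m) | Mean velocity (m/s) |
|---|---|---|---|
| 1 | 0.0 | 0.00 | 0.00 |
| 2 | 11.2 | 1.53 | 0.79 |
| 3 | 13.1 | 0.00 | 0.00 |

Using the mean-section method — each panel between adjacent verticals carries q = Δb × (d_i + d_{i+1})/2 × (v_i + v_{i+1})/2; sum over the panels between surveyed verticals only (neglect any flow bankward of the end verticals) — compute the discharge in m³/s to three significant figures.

Panel 1-2: Δb = 11.2 m, d̄ = (0.00+1.53)/2 = 0.765, v̄ = (0.00+0.79)/2 = 0.395 → q = 11.2×0.765×0.395 = 3.384 m³/s
Panel 2-3: Δb = 1.9 m, d̄ = (1.53+0.00)/2 = 0.765, v̄ = (0.79+0.00)/2 = 0.395 → q = 1.9×0.765×0.395 = 0.5741 m³/s
Q = Σ q = 3.958 m³/s

3.96 m³/s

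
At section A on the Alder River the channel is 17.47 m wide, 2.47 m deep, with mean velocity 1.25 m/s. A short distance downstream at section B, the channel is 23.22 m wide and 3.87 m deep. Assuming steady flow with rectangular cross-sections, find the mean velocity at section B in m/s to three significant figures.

0.600 m/s

Q = A₁V₁ = (17.47×2.47) × 1.25 = 53.94 m³/s
A₂ = 23.22 × 3.87 = 89.86 m²
V₂ = Q/A₂ = 53.94/89.86 = 0.6002 m/s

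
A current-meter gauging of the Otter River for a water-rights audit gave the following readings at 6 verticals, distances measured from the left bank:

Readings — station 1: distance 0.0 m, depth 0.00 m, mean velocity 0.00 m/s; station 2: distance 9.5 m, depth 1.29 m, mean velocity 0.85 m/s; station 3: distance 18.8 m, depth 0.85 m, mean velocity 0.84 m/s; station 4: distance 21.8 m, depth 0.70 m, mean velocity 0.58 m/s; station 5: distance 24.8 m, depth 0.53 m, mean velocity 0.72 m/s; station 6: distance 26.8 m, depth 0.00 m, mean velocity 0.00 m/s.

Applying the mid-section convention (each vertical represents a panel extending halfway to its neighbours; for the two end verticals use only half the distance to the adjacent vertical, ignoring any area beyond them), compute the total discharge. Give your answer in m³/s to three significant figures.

16.9 m³/s

w_2 = (18.8 − 0.0)/2 = 9.4 m; q_2 = 0.85 × 1.29 × 9.4 = 10.31 m³/s
w_3 = (21.8 − 9.5)/2 = 6.15 m; q_3 = 0.84 × 0.85 × 6.15 = 4.391 m³/s
w_4 = (24.8 − 18.8)/2 = 3 m; q_4 = 0.58 × 0.70 × 3 = 1.218 m³/s
w_5 = (26.8 − 21.8)/2 = 2.5 m; q_5 = 0.72 × 0.53 × 2.5 = 0.9540 m³/s
Stations 1, 6 contribute zero (depth or velocity is 0).
Q = Σ qᵢ = 16.87 m³/s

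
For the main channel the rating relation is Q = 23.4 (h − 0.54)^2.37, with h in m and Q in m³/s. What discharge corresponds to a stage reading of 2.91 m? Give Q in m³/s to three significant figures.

Q = 23.4 × (2.91 − 0.54)^2.37 = 23.4 × 2.37^2.37 = 180.9 m³/s

181 m³/s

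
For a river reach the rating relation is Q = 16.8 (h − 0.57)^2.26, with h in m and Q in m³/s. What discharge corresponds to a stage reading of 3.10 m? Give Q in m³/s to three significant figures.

137 m³/s

Q = 16.8 × (3.10 − 0.57)^2.26 = 16.8 × 2.53^2.26 = 136.9 m³/s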